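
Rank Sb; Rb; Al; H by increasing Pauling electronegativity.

Rb < Al < Sb < H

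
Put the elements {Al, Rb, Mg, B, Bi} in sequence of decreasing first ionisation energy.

B is in period 2, group 13; Mg is in period 3, group 2; Al is in period 3, group 13; Rb is in period 5, group 1; Bi is in period 6, group 15.
First ionization energy rises across a period (greater Z_eff holds electrons more tightly) and falls down a group (valence electrons are farther from the nucleus).
Neither a single period nor a single group — weigh both effects.
Al > Rb: both effects reinforce here, so Al is clearly the higher of the two.
Bi > Al: period and group pull opposite ways; the across-period shift dominates (703 vs 578 kJ/mol).
Mg > Bi: the two effects oppose for this pair; the down-group effect wins (738 vs 703 kJ/mol).
B > Mg: relative to Mg, both the across-period and down-group shifts push B's first ionization energy up.
Note the exception: Mg has a higher first ionization energy than Al, contrary to the simple trend — Al's single 3p electron is easier to remove than one from Mg's filled 3s².
Tabulated first ionization energy (kJ/mol): B 801, Mg 738, Al 578, Rb 403, Bi 703.
So from highest to lowest: B > Mg > Bi > Al > Rb.

B > Mg > Bi > Al > Rb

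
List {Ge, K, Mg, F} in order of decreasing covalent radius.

F is in period 2, group 17; Mg is in period 3, group 2; K is in period 4, group 1; Ge is in period 4, group 14.
Moving right in a period, electrons are added to the same shell under a stronger nuclear pull, so atoms get smaller; moving down, a new shell is opened and atoms get larger.
Neither a single period nor a single group — weigh both effects.
Ge > F: relative to F, both the across-period and down-group shifts push Ge's atomic radius up.
Mg > Ge: period and group pull opposite ways; the across-period shift dominates (139 vs 121 pm).
K > Mg: relative to Mg, both the across-period and down-group shifts push K's atomic radius up.
Approximate values (pm): F 64, Mg 139, K 196, Ge 121.
So from largest to smallest: K > Mg > Ge > F.

K > Mg > Ge > F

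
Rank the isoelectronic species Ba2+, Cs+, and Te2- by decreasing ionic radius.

All of these have 54 electrons, so size is governed by nuclear charge alone: the more protons, the stronger the pull on the same electron cloud, and the smaller the ion.
Nuclear charges: Ba2+ (Z=56), Cs+ (Z=55), Te2- (Z=52).
Largest to smallest: Te2- > Cs+ > Ba2+.

Te2- > Cs+ > Ba2+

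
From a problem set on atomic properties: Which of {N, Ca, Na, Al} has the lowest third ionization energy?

Al

After 2 electrons have been removed, what remains? N²⁺ still has 3 valence electrons; Ca²⁺ is the bare [Ar] core; Na²⁺ is already 1 electron into the core; Al²⁺ still has 1 valence electron.
Pulling an electron out of a noble-gas core costs far more than removing a remaining valence electron, so Ca and Na sit at the high end of IE_3.
Valence configurations: N²⁺ [He]2s²2p¹, Al²⁺ [Ne]3s¹.
Tabulated IE_3 (kJ/mol): N 4578, Ca 4912, Na 6910, Al 2745.
Hence IE_3: Al < N < Ca < Na.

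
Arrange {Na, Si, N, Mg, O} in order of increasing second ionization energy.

After 1 electron has been removed, what remains? Na⁺ is the bare [Ne] core; Si⁺ still has 3 valence electrons; N⁺ still has 4 valence electrons; Mg⁺ still has 1 valence electron; O⁺ still has 5 valence electrons.
Pulling an electron out of a noble-gas core costs far more than removing a remaining valence electron, so Na sits at the high end of IE_2.
Valence configurations: Si⁺ [Ne]3s²3p¹, N⁺ [He]2s²2p², Mg⁺ [Ne]3s¹, O⁺ [He]2s²2p³.
Tabulated IE_2 (kJ/mol): Na 4562, Si 1577, N 2856, Mg 1451, O 3388.
Hence IE_2: Mg < Si < N < O < Na.

Mg < Si < N < O < Na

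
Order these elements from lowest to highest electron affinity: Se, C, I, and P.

C is in period 2, group 14; P is in period 3, group 15; Se is in period 4, group 16; I is in period 5, group 17.
Electron affinity generally becomes more exothermic across a period toward the halogens and less exothermic down a group.
These sit on a diagonal, where the across-period and down-group effects partly cancel.
C > P: the two effects oppose for this pair; the down-group effect wins (122 vs 72 kJ/mol).
Se > C: period and group pull opposite ways; the across-period shift dominates (195 vs 122 kJ/mol).
I > Se: the two effects oppose for this pair; the across-period effect wins (295 vs 195 kJ/mol).
Approximate values (kJ/mol): C 122, P 72, Se 195, I 295.
So from lowest to highest: P < C < Se < I.

P < C < Se < I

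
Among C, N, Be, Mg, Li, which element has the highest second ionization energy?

Li

The second ionization energy removes an electron from the +1 ion. For each element: C⁺ still has 3 valence electrons; N⁺ still has 4 valence electrons; Be⁺ still has 1 valence electron; Mg⁺ still has 1 valence electron; Li⁺ is the bare [He] core.
Breaking into a closed-shell core is much more expensive than removing a leftover valence electron — Li has the largest IE_2 here.
Valence configurations: C⁺ [He]2s²2p¹, N⁺ [He]2s²2p², Be⁺ [He]2s¹, Mg⁺ [Ne]3s¹.
Approximate IE_2 values (kJ/mol): C 2353, N 2856, Be 1757, Mg 1451, Li 7298.
So the second ionization energies run Mg < Be < C < N < Li.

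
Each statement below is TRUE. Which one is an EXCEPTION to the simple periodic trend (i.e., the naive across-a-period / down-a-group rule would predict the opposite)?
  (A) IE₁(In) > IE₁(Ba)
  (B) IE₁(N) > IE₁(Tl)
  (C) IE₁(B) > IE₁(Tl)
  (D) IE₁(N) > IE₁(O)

The general trend: IE₁ increases across a period and decreases down a group.
(A) In (period 5, group 13) vs Ba (period 6, group 2): the stated order agrees with the simple trend.
(B) N (period 2, group 15) vs Tl (period 6, group 13): the stated order agrees with the simple trend.
(C) B (period 2, group 13) vs Tl (period 6, group 13): the stated order agrees with the simple trend.
(D) N (period 2, group 15) vs O (period 2, group 16): the stated order contradicts the simple trend.
The exception is (D): pairing an electron in O's 2p⁴ costs repulsion energy, so O ionizes more easily than half-filled N (2p³).

(D)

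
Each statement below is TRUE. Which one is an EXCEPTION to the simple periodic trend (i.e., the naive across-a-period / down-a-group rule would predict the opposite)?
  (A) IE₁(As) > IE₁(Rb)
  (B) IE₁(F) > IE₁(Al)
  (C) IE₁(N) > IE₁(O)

The general trend: first ionisation energy increases across a period and decreases down a group.
(A) As (period 4, group 15) vs Rb (period 5, group 1): the stated order agrees with the simple trend.
(B) F (period 2, group 17) vs Al (period 3, group 13): the stated order agrees with the simple trend.
(C) N (period 2, group 15) vs O (period 2, group 16): the stated order contradicts the simple trend.
The exception is (C): pairing an electron in O's 2p⁴ costs repulsion energy, so O ionizes more easily than half-filled N (2p³).

(C)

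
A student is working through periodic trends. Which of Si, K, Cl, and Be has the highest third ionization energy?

Be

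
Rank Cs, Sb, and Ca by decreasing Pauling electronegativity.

Sb > Ca > Cs

Ca is in period 4, group 2; Sb is in period 5, group 15; Cs is in period 6, group 1.
EN rises left→right (higher Z_eff, smaller atoms) and falls top→bottom (larger, more shielded atoms).
These span different periods and groups, so the two trends combine.
Ca > Cs: both effects reinforce here, so Ca is clearly the higher of the two.
Sb > Ca: period and group pull opposite ways; the across-period shift dominates (2.05 vs 1.00).
Tabulated electronegativity (Pauling): Ca 1.00, Sb 2.05, Cs 0.79.
So from highest to lowest: Sb > Ca > Cs.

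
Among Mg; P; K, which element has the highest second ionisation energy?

K

IE_2 is the cost of taking one more electron from the +1 cation: Mg⁺ still has 1 valence electron; P⁺ still has 4 valence electrons; K⁺ is the bare [Ar] core.
Breaking into a closed-shell core is much more expensive than removing a leftover valence electron — K has the largest IE_2 here.
Valence configurations: Mg⁺ [Ne]3s¹, P⁺ [Ne]3s²3p².
Tabulated IE_2 (kJ/mol): Mg 1451, P 1907, K 3052.
Putting it together, IE_2: Mg < P < K.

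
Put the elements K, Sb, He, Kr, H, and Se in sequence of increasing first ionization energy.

H is in period 1, group 1; He is in period 1, group 18; K is in period 4, group 1; Se is in period 4, group 16; Kr is in period 4, group 18; Sb is in period 5, group 15.
Across a period the outer electron is held more tightly (higher IE₁); down a group it sits in a higher shell, more shielded, and comes off more easily.
Neither a single period nor a single group — weigh both effects.
Sb > K: period and group pull opposite ways; the across-period shift dominates (831 vs 419 kJ/mol).
Se > Sb: both effects reinforce here, so Se is clearly the higher of the two.
H > Se: period and group pull opposite ways; the down-group shift dominates (1312 vs 941 kJ/mol).
Kr > H: period and group pull opposite ways; the across-period shift dominates (1351 vs 1312 kJ/mol).
He > Kr: they share group 18; the group trend gives He the larger value.
Tabulated first ionization energy (kJ/mol): H 1312, He 2372, K 419, Se 941, Kr 1351, Sb 831.
So from lowest to highest: K < Sb < Se < H < Kr < He.

K < Sb < Se < H < Kr < He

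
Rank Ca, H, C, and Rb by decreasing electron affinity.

H is in period 1, group 1; C is in period 2, group 14; Ca is in period 4, group 2; Rb is in period 5, group 1.
Adding an electron releases more energy for atoms nearer the top right (short of the noble gases).
These span different periods and groups, so the two trends combine.
Rb > Ca: this pair runs against the simple trend — see the exception note.
H > Rb: H sits above Rb in group 1, so the down-group effect alone puts H higher.
C > H: the two effects oppose for this pair; the across-period effect wins (122 vs 73 kJ/mol).
Note the exception: Rb has a higher electron affinity than Ca, contrary to the simple trend — adding an electron to Ca (ns²) has to open a new, higher-energy np subshell, which is unfavourable.
For reference (kJ/mol): H 73, C 122, Ca 2, Rb 47.
So from highest to lowest: C > H > Rb > Ca.

C > H > Rb > Ca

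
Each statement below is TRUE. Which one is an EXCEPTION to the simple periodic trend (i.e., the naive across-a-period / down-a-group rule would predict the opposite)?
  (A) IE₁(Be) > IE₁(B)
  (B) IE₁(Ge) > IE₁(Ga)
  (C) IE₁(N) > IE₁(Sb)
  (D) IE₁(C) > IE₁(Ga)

The general trend: first ionization energy increases across a period and decreases down a group.
(A) Be (period 2, group 2) vs B (period 2, group 13): the stated order contradicts the simple trend.
(B) Ge (period 4, group 14) vs Ga (period 4, group 13): the stated order agrees with the simple trend.
(C) N (period 2, group 15) vs Sb (period 5, group 15): the stated order agrees with the simple trend.
(D) C (period 2, group 14) vs Ga (period 4, group 13): the stated order agrees with the simple trend.
The exception is (A): removing B's lone 2p electron is easier than breaking Be's filled 2s².

(A)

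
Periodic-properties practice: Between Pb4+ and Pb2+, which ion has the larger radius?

Both ions have Z = 82 protons, but Pb4+ has lost more electrons, so its remaining electrons feel a larger effective nuclear charge per electron and are pulled in more tightly.
Higher positive charge → smaller ion, so Pb2+ > Pb4+.

Pb2+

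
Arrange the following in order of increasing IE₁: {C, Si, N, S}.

Si < S < C < N

C is in period 2, group 14; N is in period 2, group 15; Si is in period 3, group 14; S is in period 3, group 16.
Across a period the outer electron is held more tightly (higher IE₁); down a group it sits in a higher shell, more shielded, and comes off more easily.
Neither a single period nor a single group — weigh both effects.
S > Si: both are in period 3; the period trend gives S the larger value.
C > S: period and group pull opposite ways; the down-group shift dominates (1086 vs 1000 kJ/mol).
N > C: both are in period 2; the period trend gives N the larger value.
Tabulated first ionization energy (kJ/mol): C 1086, N 1402, Si 786, S 1000.
So from lowest to highest: Si < S < C < N.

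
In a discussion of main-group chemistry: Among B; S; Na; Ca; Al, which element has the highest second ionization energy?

Consider each +1 ion: B⁺ still has 2 valence electrons; S⁺ still has 5 valence electrons; Na⁺ is the bare [Ne] core; Ca⁺ still has 1 valence electron; Al⁺ still has 2 valence electrons.
Breaking into a closed-shell core is much more expensive than removing a leftover valence electron — Na has the largest IE_2 here.
Valence configurations: B⁺ [He]2s², S⁺ [Ne]3s²3p³, Ca⁺ [Ar]4s¹, Al⁺ [Ne]3s².
Approximate IE_2 values (kJ/mol): B 2427, S 2252, Na 4562, Ca 1145, Al 1817.
Overall IE_2 order: Ca < Al < S < B < Na.

Na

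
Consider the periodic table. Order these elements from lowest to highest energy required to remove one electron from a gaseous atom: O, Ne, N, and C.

C < O < N < Ne

C is in period 2, group 14; N is in period 2, group 15; O is in period 2, group 16; Ne is in period 2, group 18.
First ionization energy rises across a period (greater Z_eff holds electrons more tightly) and falls down a group (valence electrons are farther from the nucleus).
All lie in period 2; the across-period trend (first ionization energy increases left to right) applies, with the exception below.
Note the exception: N has a higher first ionization energy than O, contrary to the simple trend — pairing an electron in O's 2p⁴ costs repulsion energy, so O ionizes more easily than half-filled N (2p³).
For reference (kJ/mol): C 1086, N 1402, O 1314, Ne 2081.
So from lowest to highest: C < O < N < Ne.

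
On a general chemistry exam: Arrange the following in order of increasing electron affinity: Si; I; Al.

Al, Si, I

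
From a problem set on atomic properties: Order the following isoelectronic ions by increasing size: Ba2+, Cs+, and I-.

All of these have 54 electrons, so size is governed by nuclear charge alone: the more protons, the stronger the pull on the same electron cloud, and the smaller the ion.
Nuclear charges: Ba2+ (Z=56), Cs+ (Z=55), I- (Z=53).
Smallest to largest: Ba2+ < Cs+ < I-.

Ba2+ < Cs+ < I-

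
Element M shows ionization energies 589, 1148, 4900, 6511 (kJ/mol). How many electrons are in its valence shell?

2

Look for the largest jump between consecutive ionization energies: IE3/IE2 ≈ 4.3, far larger than any earlier ratio.
That jump marks the point where a core electron is being removed. So the atom has 2 valence electrons.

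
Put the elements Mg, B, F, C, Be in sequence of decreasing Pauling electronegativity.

F > C > B > Be > Mg

Be is in period 2, group 2; B is in period 2, group 13; C is in period 2, group 14; F is in period 2, group 17; Mg is in period 3, group 2.
Atoms toward the upper right of the periodic table pull bonding electrons most strongly.
Neither a single period nor a single group — weigh both effects.
Be > Mg: Be sits above Mg in group 2, so the down-group effect alone puts Be higher.
B > Be: both are in period 2; the period trend gives B the larger value.
C > B: both are in period 2; the period trend gives C the larger value.
F > C: F lies to the right of C in period 2, so the across-period effect alone puts F higher.
Tabulated electronegativity (Pauling): Be 1.57, B 2.04, C 2.55, F 3.98, Mg 1.31.
So from highest to lowest: F > C > B > Be > Mg.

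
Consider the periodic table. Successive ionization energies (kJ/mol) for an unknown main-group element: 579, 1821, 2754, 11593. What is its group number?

Look for the largest jump between consecutive ionization energies: IE4/IE3 ≈ 4.2, far larger than any earlier ratio.
That jump marks the point where a core electron is being removed. So the atom has 3 valence electrons.
A main-group element with 3 valence electrons is in group 13.

Group 13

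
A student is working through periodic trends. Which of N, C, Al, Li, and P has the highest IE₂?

IE_2 is the cost of taking one more electron from the +1 cation: N⁺ still has 4 valence electrons; C⁺ still has 3 valence electrons; Al⁺ still has 2 valence electrons; Li⁺ is the bare [He] core; P⁺ still has 4 valence electrons.
Core electrons are held far more tightly than valence electrons, so Li tops the IE_2 order.
Valence configurations: N⁺ [He]2s²2p², C⁺ [He]2s²2p¹, Al⁺ [Ne]3s², P⁺ [Ne]3s²3p².
Approximate IE_2 values (kJ/mol): N 2856, C 2353, Al 1817, Li 7298, P 1907.
Putting it together, IE_2: Al < P < C < N < Li.

Li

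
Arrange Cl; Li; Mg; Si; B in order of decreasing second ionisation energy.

Li > B > Cl > Si > Mg

IE_2 is the cost of taking one more electron from the +1 cation: Cl⁺ still has 6 valence electrons; Li⁺ is the bare [He] core; Mg⁺ still has 1 valence electron; Si⁺ still has 3 valence electrons; B⁺ still has 2 valence electrons.
Pulling an electron out of a noble-gas core costs far more than removing a remaining valence electron, so Li sits at the high end of IE_2.
Valence configurations: Cl⁺ [Ne]3s²3p⁴, Mg⁺ [Ne]3s¹, Si⁺ [Ne]3s²3p¹, B⁺ [He]2s².
The numbers (kJ/mol): Cl 2298, Li 7298, Mg 1451, Si 1577, B 2427.
Putting it together, IE_2: Mg < Si < Cl < B < Li.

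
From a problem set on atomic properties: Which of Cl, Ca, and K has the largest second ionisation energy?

K

After 1 electron has been removed, what remains? Cl⁺ still has 6 valence electrons; Ca⁺ still has 1 valence electron; K⁺ is the bare [Ar] core.
Breaking into a closed-shell core is much more expensive than removing a leftover valence electron — K has the largest IE_2 here.
Valence configurations: Cl⁺ [Ne]3s²3p⁴, Ca⁺ [Ar]4s¹.
Tabulated IE_2 (kJ/mol): Cl 2298, Ca 1145, K 3052.
So the second ionization energies run Ca < Cl < K.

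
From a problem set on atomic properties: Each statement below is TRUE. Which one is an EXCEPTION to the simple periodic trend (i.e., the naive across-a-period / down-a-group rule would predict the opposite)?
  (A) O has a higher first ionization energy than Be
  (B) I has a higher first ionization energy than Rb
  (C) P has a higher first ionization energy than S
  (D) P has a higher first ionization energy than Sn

(C)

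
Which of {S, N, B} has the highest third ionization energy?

N

Consider each +2 ion: S²⁺ still has 4 valence electrons; N²⁺ still has 3 valence electrons; B²⁺ still has 1 valence electron.
All are still removing valence electrons, so compare the +2 ions as you would atoms: IE_3 generally rises across a period (higher Z_eff) and falls down a group (larger shell), subject to the usual subshell exceptions.
Valence configurations: S²⁺ [Ne]3s²3p², N²⁺ [He]2s²2p¹, B²⁺ [He]2s¹.
Approximate IE_3 values (kJ/mol): S 3357, N 4578, B 3660.
So the third ionization energies run S < B < N.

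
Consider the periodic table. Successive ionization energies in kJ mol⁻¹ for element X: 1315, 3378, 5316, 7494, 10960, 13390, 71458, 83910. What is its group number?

Group 16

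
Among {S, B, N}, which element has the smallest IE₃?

S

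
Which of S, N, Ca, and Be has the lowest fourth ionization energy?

IE_4 is the cost of taking one more electron from the +3 cation: S³⁺ still has 3 valence electrons; N³⁺ still has 2 valence electrons; Ca³⁺ is already 1 electron into the core; Be³⁺ is already 1 electron into the core.
Usually core removal costs more than valence removal, but here the competition is close: a tightly held n=2 valence electron can cost more to remove than an n=3 core electron, so the actual values have to decide it.
Valence configurations: S³⁺ [Ne]3s²3p¹, N³⁺ [He]2s².
Approximate IE_4 values (kJ/mol): S 4556, N 7475, Ca 6491, Be 21007.
So the fourth ionization energies run S < Ca < N < Be.

S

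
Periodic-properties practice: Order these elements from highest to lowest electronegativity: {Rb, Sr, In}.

In > Sr > Rb

EN rises left→right (higher Z_eff, smaller atoms) and falls top→bottom (larger, more shielded atoms).
All lie in period 5, so electronegativity increases left to right.
So from highest to lowest: In > Sr > Rb.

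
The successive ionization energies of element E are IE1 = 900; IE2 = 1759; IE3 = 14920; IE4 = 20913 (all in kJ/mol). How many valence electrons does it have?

Look for the largest jump between consecutive ionization energies: IE3/IE2 ≈ 8.5, far larger than any earlier ratio.
That jump marks the point where a core electron is being removed. So the atom has 2 valence electrons.

2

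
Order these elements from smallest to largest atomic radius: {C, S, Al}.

C is in period 2, group 14; Al is in period 3, group 13; S is in period 3, group 16.
Across a period the added protons contract the valence shell; down a group each new principal shell makes the atom larger.
These span different periods and groups, so the two trends combine.
S > C: period and group pull opposite ways; the down-group shift dominates (103 vs 75 pm).
Al > S: Al lies to the left of S in period 3, so the across-period effect alone puts Al larger.
For reference (pm): C 75, Al 126, S 103.
So from smallest to largest: C < S < Al.

C < S < Al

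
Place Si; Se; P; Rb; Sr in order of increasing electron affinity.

Si is in period 3, group 14; P is in period 3, group 15; Se is in period 4, group 16; Rb is in period 5, group 1; Sr is in period 5, group 2.
Electron affinity generally becomes more exothermic across a period toward the halogens and less exothermic down a group.
Here both period and group differ, so the two effects have to be weighed against each other.
Rb > Sr: this pair runs against the simple trend — see the exception note.
P > Rb: both effects reinforce here, so P is clearly the higher of the two.
Si > P: this pair runs against the simple trend — see the exception note.
Se > Si: the two effects oppose for this pair; the across-period effect wins (195 vs 134 kJ/mol).
Note the exception: Rb has a higher electron affinity than Sr, contrary to the simple trend — adding an electron to Sr (ns²) has to open a new, higher-energy np subshell, which is unfavourable.
Note the exception: Si has a higher electron affinity than P, contrary to the simple trend — adding an electron to P's half-filled 3p³ is unfavourable, so Si (3p²) has the more exothermic EA.
For reference (kJ/mol): Si 134, P 72, Se 195, Rb 47, Sr 5.
So from lowest to highest: Sr < Rb < P < Si < Se.

Sr < Rb < P < Si < Se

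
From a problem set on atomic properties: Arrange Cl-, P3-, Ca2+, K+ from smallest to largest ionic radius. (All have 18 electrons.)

All of these have 18 electrons, so size is governed by nuclear charge alone: the more protons, the stronger the pull on the same electron cloud, and the smaller the ion.
Nuclear charges: Ca2+ (Z=20), K+ (Z=19), Cl- (Z=17), P3- (Z=15).
Smallest to largest: Ca2+ < K+ < Cl- < P3-.

Ca2+ < K+ < Cl- < P3-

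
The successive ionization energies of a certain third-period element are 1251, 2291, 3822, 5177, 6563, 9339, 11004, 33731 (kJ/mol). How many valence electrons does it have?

7

Look for the largest jump between consecutive ionization energies: IE8/IE7 ≈ 3.1, far larger than any earlier ratio.
That jump marks the point where a core electron is being removed. So the atom has 7 valence electrons.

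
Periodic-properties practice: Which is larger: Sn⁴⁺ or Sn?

Sn

Forming Sn⁴⁺ removes 4 electrons from Sn. Fewer electrons for the same nuclear charge means less shielding and a higher Z_eff on the remaining electrons.
A cation is smaller than its parent atom: Sn⁴⁺ < Sn.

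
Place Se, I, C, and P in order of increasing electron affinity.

C is in period 2, group 14; P is in period 3, group 15; Se is in period 4, group 16; I is in period 5, group 17.
Adding an electron releases more energy for atoms nearer the top right (short of the noble gases).
These sit on a diagonal, where the across-period and down-group effects partly cancel.
C > P: the two effects oppose for this pair; the down-group effect wins (122 vs 72 kJ/mol).
Se > C: the two effects oppose for this pair; the across-period effect wins (195 vs 122 kJ/mol).
I > Se: the two effects oppose for this pair; the across-period effect wins (295 vs 195 kJ/mol).
For reference (kJ/mol): C 122, P 72, Se 195, I 295.
So from lowest to highest: P < C < Se < I.

P, C, Se, I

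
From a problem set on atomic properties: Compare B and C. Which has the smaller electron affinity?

B is in period 2, group 13; C is in period 2, group 14.
Adding an electron releases more energy for atoms nearer the top right (short of the noble gases).
All lie in period 2, so electron affinity increases left to right.
So B has the smaller electron affinity (B < C).

B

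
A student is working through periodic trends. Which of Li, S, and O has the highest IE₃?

After 2 electrons have been removed, what remains? Li²⁺ is already 1 electron into the core; S²⁺ still has 4 valence electrons; O²⁺ still has 4 valence electrons.
Pulling an electron out of a noble-gas core costs far more than removing a remaining valence electron, so Li sits at the high end of IE_3.
Valence configurations: S²⁺ [Ne]3s²3p², O²⁺ [He]2s²2p².
The numbers (kJ/mol): Li 11815, S 3357, O 5300.
Putting it together, IE_3: S < O < Li.

Li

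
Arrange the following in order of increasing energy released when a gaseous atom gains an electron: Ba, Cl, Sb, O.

Ba, Sb, O, Cl

O is in period 2, group 16; Cl is in period 3, group 17; Sb is in period 5, group 15; Ba is in period 6, group 2.
Adding an electron releases more energy for atoms nearer the top right (short of the noble gases).
These span different periods and groups, so the two trends combine.
Sb > Ba: both effects reinforce here, so Sb is clearly the higher of the two.
O > Sb: relative to Sb, both the across-period and down-group shifts push O's electron affinity up.
Cl > O: period and group pull opposite ways; the across-period shift dominates (349 vs 141 kJ/mol).
Tabulated electron affinity (kJ/mol): O 141, Cl 349, Sb 103, Ba 14.
So from lowest to highest: Ba < Sb < O < Cl.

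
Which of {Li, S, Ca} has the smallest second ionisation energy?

Ca

The second ionization energy removes an electron from the +1 ion. For each element: Li⁺ is the bare [He] core; S⁺ still has 5 valence electrons; Ca⁺ still has 1 valence electron.
Pulling an electron out of a noble-gas core costs far more than removing a remaining valence electron, so Li sits at the high end of IE_2.
Valence configurations: S⁺ [Ne]3s²3p³, Ca⁺ [Ar]4s¹.
Approximate IE_2 values (kJ/mol): Li 7298, S 2252, Ca 1145.
So the second ionization energies run Ca < S < Li.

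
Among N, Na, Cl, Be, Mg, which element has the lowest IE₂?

Mg

The second ionization energy removes an electron from the +1 ion. For each element: N⁺ still has 4 valence electrons; Na⁺ is the bare [Ne] core; Cl⁺ still has 6 valence electrons; Be⁺ still has 1 valence electron; Mg⁺ still has 1 valence electron.
Pulling an electron out of a noble-gas core costs far more than removing a remaining valence electron, so Na sits at the high end of IE_2.
Valence configurations: N⁺ [He]2s²2p², Cl⁺ [Ne]3s²3p⁴, Be⁺ [He]2s¹, Mg⁺ [Ne]3s¹.
Tabulated IE_2 (kJ/mol): N 2856, Na 4562, Cl 2298, Be 1757, Mg 1451.
So the second ionization energies run Mg < Be < Cl < N < Na.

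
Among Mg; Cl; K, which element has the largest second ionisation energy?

K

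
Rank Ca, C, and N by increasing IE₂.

Consider each +1 ion: Ca⁺ still has 1 valence electron; C⁺ still has 3 valence electrons; N⁺ still has 4 valence electrons.
All are still removing valence electrons, so compare the +1 ions as you would atoms: IE_2 generally rises across a period (higher Z_eff) and falls down a group (larger shell), subject to the usual subshell exceptions.
Valence configurations: Ca⁺ [Ar]4s¹, C⁺ [He]2s²2p¹, N⁺ [He]2s²2p².
The numbers (kJ/mol): Ca 1145, C 2353, N 2856.
Overall IE_2 order: Ca < C < N.

Ca < C < N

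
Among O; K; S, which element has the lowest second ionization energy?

S

The second ionization energy removes an electron from the +1 ion. For each element: O⁺ still has 5 valence electrons; K⁺ is the bare [Ar] core; S⁺ still has 5 valence electrons.
Usually core removal costs more than valence removal, but here the competition is close: a tightly held n=2 valence electron can cost more to remove than an n=3 core electron, so the actual values have to decide it.
Valence configurations: O⁺ [He]2s²2p³, S⁺ [Ne]3s²3p³.
Tabulated IE_2 (kJ/mol): O 3388, K 3052, S 2252.
Putting it together, IE_2: S < K < O.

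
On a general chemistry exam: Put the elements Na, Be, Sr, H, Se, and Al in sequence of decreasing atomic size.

Sr > Na > Al > Se > Be > H

Radius decreases left→right (rising Z_eff, same n) and increases top→bottom (higher n).
Here both period and group differ, so the two effects have to be weighed against each other.
Be > H: the two effects oppose for this pair; the down-group effect wins (102 vs 32 pm).
Se > Be: the two effects oppose for this pair; the down-group effect wins (116 vs 102 pm).
Al > Se: period and group pull opposite ways; the across-period shift dominates (126 vs 116 pm).
Na > Al: both are in period 3; the period trend gives Na the larger value.
Sr > Na: the two effects oppose for this pair; the down-group effect wins (185 vs 155 pm).
For reference (pm): H 32, Be 102, Na 155, Al 126, Se 116, Sr 185.
So from largest to smallest: Sr > Na > Al > Se > Be > H.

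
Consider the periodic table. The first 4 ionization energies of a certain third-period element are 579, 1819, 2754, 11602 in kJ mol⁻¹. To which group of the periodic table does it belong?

Group 13

Look for the largest jump between consecutive ionization energies: IE4/IE3 ≈ 4.2, far larger than any earlier ratio.
That jump marks the point where a core electron is being removed. So the atom has 3 valence electrons.
A main-group element with 3 valence electrons is in group 13.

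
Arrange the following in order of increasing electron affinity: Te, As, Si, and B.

B < As < Si < Te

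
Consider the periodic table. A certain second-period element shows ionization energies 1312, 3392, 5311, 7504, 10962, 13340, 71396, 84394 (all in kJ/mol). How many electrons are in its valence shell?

6

Look for the largest jump between consecutive ionization energies: IE7/IE6 ≈ 5.4, far larger than any earlier ratio.
That jump marks the point where a core electron is being removed. So the atom has 6 valence electrons.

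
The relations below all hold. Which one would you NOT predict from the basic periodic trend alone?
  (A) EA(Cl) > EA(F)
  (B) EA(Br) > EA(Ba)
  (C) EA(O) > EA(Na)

(A)

The general trend: electron affinity increases across a period and decreases down a group.
(A) Cl (period 3, group 17) vs F (period 2, group 17): the stated order contradicts the simple trend.
(B) Br (period 4, group 17) vs Ba (period 6, group 2): the stated order agrees with the simple trend.
(C) O (period 2, group 16) vs Na (period 3, group 1): the stated order agrees with the simple trend.
The exception is (A): F's small 2p subshell makes the incoming electron feel strong e⁻–e⁻ repulsion, so Cl actually releases more energy on gaining an electron.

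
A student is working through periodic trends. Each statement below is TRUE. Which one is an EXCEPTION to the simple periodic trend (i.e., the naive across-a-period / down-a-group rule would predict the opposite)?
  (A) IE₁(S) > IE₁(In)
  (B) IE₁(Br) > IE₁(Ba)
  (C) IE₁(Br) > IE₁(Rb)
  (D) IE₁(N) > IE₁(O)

The general trend: first ionization energy increases across a period and decreases down a group.
(A) S (period 3, group 16) vs In (period 5, group 13): the stated order agrees with the simple trend.
(B) Br (period 4, group 17) vs Ba (period 6, group 2): the stated order agrees with the simple trend.
(C) Br (period 4, group 17) vs Rb (period 5, group 1): the stated order agrees with the simple trend.
(D) N (period 2, group 15) vs O (period 2, group 16): the stated order contradicts the simple trend.
The exception is (D): pairing an electron in O's 2p⁴ costs repulsion energy, so O ionizes more easily than half-filled N (2p³).

(D)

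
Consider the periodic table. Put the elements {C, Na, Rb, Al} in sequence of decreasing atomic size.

C is in period 2, group 14; Na is in period 3, group 1; Al is in period 3, group 13; Rb is in period 5, group 1.
Radius decreases left→right (rising Z_eff, same n) and increases top→bottom (higher n).
These span different periods and groups, so the two trends combine.
Al > C: relative to C, both the across-period and down-group shifts push Al's atomic radius up.
Na > Al: both are in period 3; the period trend gives Na the larger value.
Rb > Na: Rb sits below Na in group 1, so the down-group effect alone puts Rb larger.
For reference (pm): C 75, Na 155, Al 126, Rb 210.
So from largest to smallest: Rb > Na > Al > C.

Rb > Na > Al > C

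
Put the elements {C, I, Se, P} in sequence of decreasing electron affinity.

C is in period 2, group 14; P is in period 3, group 15; Se is in period 4, group 16; I is in period 5, group 17.
Electron affinity generally becomes more exothermic across a period toward the halogens and less exothermic down a group.
A diagonal step moves right (one effect) and down (the opposite effect) at once.
C > P: period and group pull opposite ways; the down-group shift dominates (122 vs 72 kJ/mol).
Se > C: period and group pull opposite ways; the across-period shift dominates (195 vs 122 kJ/mol).
I > Se: the two effects oppose for this pair; the across-period effect wins (295 vs 195 kJ/mol).
Tabulated electron affinity (kJ/mol): C 122, P 72, Se 195, I 295.
So from highest to lowest: I > Se > C > P.

I > Se > C > P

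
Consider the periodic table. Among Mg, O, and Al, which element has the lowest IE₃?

Al

After 2 electrons have been removed, what remains? Mg²⁺ is the bare [Ne] core; O²⁺ still has 4 valence electrons; Al²⁺ still has 1 valence electron.
Breaking into a closed-shell core is much more expensive than removing a leftover valence electron — Mg has the largest IE_3 here.
Valence configurations: O²⁺ [He]2s²2p², Al²⁺ [Ne]3s¹.
Approximate IE_3 values (kJ/mol): Mg 7733, O 5300, Al 2745.
So the third ionization energies run Al < O < Mg.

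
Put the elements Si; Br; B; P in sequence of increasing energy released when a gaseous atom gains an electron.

B is in period 2, group 13; Si is in period 3, group 14; P is in period 3, group 15; Br is in period 4, group 17.
EA tends to increase across a period and decrease down a group, though the pattern is less regular than for IE or radius.
These span different periods and groups, so the two trends combine.
P > B: period and group pull opposite ways; the across-period shift dominates (72 vs 27 kJ/mol).
Si > P: this pair runs against the simple trend — see the exception note.
Br > Si: the two effects oppose for this pair; the across-period effect wins (325 vs 134 kJ/mol).
Note the exception: Si has a higher electron affinity than P, contrary to the simple trend — adding an electron to P's half-filled 3p³ is unfavourable, so Si (3p²) has the more exothermic EA.
Approximate values (kJ/mol): B 27, Si 134, P 72, Br 325.
So from lowest to highest: B < P < Si < Br.

B < P < Si < Br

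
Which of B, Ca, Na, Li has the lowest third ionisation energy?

IE_3 is the cost of taking one more electron from the +2 cation: B²⁺ still has 1 valence electron; Ca²⁺ is the bare [Ar] core; Na²⁺ is already 1 electron into the core; Li²⁺ is already 1 electron into the core.
Pulling an electron out of a noble-gas core costs far more than removing a remaining valence electron, so Ca, Na and Li sit at the high end of IE_3.
The numbers (kJ/mol): B 3660, Ca 4912, Na 6910, Li 11815.
Hence IE_3: B < Ca < Na < Li.

B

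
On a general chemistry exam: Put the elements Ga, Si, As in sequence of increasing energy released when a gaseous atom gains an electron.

Ga < As < Si

Si is in period 3, group 14; Ga is in period 4, group 13; As is in period 4, group 15.
EA tends to increase across a period and decrease down a group, though the pattern is less regular than for IE or radius.
Here both period and group differ, so the two effects have to be weighed against each other.
As > Ga: both are in period 4; the period trend gives As the larger value.
Si > As: the two effects oppose for this pair; the down-group effect wins (134 vs 78 kJ/mol).
For reference (kJ/mol): Si 134, Ga 29, As 78.
So from lowest to highest: Ga < As < Si.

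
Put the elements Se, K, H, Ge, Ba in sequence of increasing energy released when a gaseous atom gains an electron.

H is in period 1, group 1; K is in period 4, group 1; Ge is in period 4, group 14; Se is in period 4, group 16; Ba is in period 6, group 2.
Electron affinity generally becomes more exothermic across a period toward the halogens and less exothermic down a group.
These span different periods and groups, so the two trends combine.
K > Ba: the two effects oppose for this pair; the down-group effect wins (48 vs 14 kJ/mol).
H > K: they share group 1; the group trend gives H the larger value.
Ge > H: period and group pull opposite ways; the across-period shift dominates (119 vs 73 kJ/mol).
Se > Ge: both are in period 4; the period trend gives Se the larger value.
For reference (kJ/mol): H 73, K 48, Ge 119, Se 195, Ba 14.
So from lowest to highest: Ba < K < H < Ge < Se.

Ba < K < H < Ge < Se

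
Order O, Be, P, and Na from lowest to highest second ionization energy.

Be < P < O < Na

After 1 electron has been removed, what remains? O⁺ still has 5 valence electrons; Be⁺ still has 1 valence electron; P⁺ still has 4 valence electrons; Na⁺ is the bare [Ne] core.
Core electrons are held far more tightly than valence electrons, so Na tops the IE_2 order.
Valence configurations: O⁺ [He]2s²2p³, Be⁺ [He]2s¹, P⁺ [Ne]3s²3p².
Tabulated IE_2 (kJ/mol): O 3388, Be 1757, P 1907, Na 4562.
Putting it together, IE_2: Be < P < O < Na.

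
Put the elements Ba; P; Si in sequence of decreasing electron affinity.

Si > P > Ba

Atoms with high Z_eff and room in the valence shell (especially the halogens) have the most exothermic electron affinities.
Neither a single period nor a single group — weigh both effects.
P > Ba: relative to Ba, both the across-period and down-group shifts push P's electron affinity up.
Si > P: this pair runs against the simple trend — see the exception note.
Note the exception: Si has a higher electron affinity than P, contrary to the simple trend — adding an electron to P's half-filled 3p³ is unfavourable, so Si (3p²) has the more exothermic EA.
Approximate values (kJ/mol): Si 134, P 72, Ba 14.
So from highest to lowest: Si > P > Ba.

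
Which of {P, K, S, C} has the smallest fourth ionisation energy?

S

The fourth ionization energy removes an electron from the +3 ion. For each element: P³⁺ still has 2 valence electrons; K³⁺ is already 2 electrons into the core; S³⁺ still has 3 valence electrons; C³⁺ still has 1 valence electron.
Usually core removal costs more than valence removal, but here the competition is close: a tightly held n=2 valence electron can cost more to remove than an n=3 core electron, so the actual values have to decide it.
Valence configurations: P³⁺ [Ne]3s², S³⁺ [Ne]3s²3p¹, C³⁺ [He]2s¹.
S³⁺ loses a lone 3p electron whereas P³⁺ must break into a filled 3s² pair, so IE_4(P) > IE_4(S) even though S has the higher nuclear charge.
Approximate IE_4 values (kJ/mol): P 4964, K 5877, S 4556, C 6223.
So the fourth ionization energies run S < P < K < C.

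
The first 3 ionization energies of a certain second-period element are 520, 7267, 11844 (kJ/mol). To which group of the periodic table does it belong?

Group 1

Look for the largest jump between consecutive ionization energies: IE2/IE1 ≈ 14.0, far larger than any earlier ratio.
That jump marks the point where a core electron is being removed. So the atom has 1 valence electron.
A main-group element with 1 valence electron is in group 1.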